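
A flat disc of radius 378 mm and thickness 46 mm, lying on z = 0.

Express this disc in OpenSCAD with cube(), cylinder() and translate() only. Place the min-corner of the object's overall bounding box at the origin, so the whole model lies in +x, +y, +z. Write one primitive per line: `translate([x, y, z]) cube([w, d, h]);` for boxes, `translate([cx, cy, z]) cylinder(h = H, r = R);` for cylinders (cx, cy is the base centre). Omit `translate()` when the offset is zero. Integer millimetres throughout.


translate([378, 378, 0]) cylinder(h = 46, r = 378);


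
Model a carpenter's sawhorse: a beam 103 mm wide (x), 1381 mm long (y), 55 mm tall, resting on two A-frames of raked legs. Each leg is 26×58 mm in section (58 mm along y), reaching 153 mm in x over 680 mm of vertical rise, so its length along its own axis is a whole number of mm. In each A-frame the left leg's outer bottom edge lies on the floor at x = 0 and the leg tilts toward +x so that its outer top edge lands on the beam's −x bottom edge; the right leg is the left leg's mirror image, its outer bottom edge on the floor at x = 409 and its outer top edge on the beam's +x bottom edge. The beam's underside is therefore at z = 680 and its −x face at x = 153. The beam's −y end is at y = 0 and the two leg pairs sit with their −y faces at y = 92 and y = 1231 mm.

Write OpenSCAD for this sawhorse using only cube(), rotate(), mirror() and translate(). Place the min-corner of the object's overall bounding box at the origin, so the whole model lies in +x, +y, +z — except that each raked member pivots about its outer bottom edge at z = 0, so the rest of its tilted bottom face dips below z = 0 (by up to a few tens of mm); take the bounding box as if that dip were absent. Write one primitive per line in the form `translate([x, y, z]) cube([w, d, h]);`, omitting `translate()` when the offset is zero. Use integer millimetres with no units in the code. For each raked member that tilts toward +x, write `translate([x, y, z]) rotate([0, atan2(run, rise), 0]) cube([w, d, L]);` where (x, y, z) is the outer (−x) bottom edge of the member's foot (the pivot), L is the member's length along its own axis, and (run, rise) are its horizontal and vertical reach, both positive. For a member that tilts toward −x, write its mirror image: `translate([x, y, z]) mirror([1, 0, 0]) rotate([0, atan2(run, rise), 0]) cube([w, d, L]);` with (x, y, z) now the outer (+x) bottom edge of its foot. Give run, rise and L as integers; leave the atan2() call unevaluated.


translate([153, 0, 680]) cube([103, 1381, 55]);
translate([0, 92, 0]) rotate([0, atan2(153, 680), 0]) cube([26, 58, 697]);
translate([409, 92, 0]) mirror([1, 0, 0]) rotate([0, atan2(153, 680), 0]) cube([26, 58, 697]);
translate([0, 1231, 0]) rotate([0, atan2(153, 680), 0]) cube([26, 58, 697]);
translate([409, 1231, 0]) mirror([1, 0, 0]) rotate([0, atan2(153, 680), 0]) cube([26, 58, 697]);


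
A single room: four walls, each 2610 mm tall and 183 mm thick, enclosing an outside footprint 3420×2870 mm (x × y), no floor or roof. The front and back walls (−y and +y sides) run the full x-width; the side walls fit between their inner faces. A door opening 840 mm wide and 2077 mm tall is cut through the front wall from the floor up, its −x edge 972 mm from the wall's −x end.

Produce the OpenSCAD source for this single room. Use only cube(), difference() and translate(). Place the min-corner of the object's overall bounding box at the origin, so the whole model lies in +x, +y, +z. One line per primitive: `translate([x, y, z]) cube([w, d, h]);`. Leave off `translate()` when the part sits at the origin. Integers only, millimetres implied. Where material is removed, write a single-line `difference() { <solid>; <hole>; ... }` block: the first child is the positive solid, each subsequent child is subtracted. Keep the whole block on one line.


difference() { cube([3420, 183, 2610]); translate([972, 0, 0]) cube([840, 183, 2077]); }
translate([0, 2687, 0]) cube([3420, 183, 2610]);
translate([0, 183, 0]) cube([183, 2504, 2610]);
translate([3237, 183, 0]) cube([183, 2504, 2610]);


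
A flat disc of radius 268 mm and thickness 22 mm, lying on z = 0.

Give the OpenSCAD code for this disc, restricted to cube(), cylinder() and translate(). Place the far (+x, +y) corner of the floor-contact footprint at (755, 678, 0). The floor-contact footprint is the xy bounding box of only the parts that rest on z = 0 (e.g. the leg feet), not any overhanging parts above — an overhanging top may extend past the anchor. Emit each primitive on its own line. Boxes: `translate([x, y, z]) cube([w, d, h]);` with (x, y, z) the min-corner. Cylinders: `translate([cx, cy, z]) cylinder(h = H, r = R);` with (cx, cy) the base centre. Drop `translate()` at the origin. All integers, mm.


translate([487, 410, 0]) cylinder(h = 22, r = 268);


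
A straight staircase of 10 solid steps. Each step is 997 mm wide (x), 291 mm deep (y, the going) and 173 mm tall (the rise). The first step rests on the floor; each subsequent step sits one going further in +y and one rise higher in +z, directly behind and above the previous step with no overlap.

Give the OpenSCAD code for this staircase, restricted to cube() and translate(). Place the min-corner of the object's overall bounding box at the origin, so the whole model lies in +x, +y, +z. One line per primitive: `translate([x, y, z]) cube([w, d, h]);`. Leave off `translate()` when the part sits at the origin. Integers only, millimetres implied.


cube([997, 291, 173]);
translate([0, 291, 173]) cube([997, 291, 173]);
translate([0, 582, 346]) cube([997, 291, 173]);
translate([0, 873, 519]) cube([997, 291, 173]);
translate([0, 1164, 692]) cube([997, 291, 173]);
translate([0, 1455, 865]) cube([997, 291, 173]);
translate([0, 1746, 1038]) cube([997, 291, 173]);
translate([0, 2037, 1211]) cube([997, 291, 173]);
translate([0, 2328, 1384]) cube([997, 291, 173]);
translate([0, 2619, 1557]) cube([997, 291, 173]);


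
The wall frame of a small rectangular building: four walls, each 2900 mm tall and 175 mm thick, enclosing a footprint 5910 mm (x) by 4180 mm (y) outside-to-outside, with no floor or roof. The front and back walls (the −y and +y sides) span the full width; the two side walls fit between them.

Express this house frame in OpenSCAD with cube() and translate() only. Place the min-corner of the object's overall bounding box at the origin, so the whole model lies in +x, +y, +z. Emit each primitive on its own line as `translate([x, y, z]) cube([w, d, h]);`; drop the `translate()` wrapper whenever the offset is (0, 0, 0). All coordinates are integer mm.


cube([5910, 175, 2900]);
translate([0, 4005, 0]) cube([5910, 175, 2900]);
translate([0, 175, 0]) cube([175, 3830, 2900]);
translate([5735, 175, 0]) cube([175, 3830, 2900]);


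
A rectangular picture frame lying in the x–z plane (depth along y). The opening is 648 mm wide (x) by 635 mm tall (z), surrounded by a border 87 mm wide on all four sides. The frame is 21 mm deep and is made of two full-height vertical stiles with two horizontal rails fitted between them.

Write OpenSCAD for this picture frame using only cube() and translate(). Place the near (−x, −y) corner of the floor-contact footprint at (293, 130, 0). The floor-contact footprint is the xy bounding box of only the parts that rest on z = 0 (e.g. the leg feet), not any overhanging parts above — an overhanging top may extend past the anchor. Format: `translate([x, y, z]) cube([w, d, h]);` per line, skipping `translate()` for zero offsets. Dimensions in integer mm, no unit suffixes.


translate([293, 130, 0]) cube([87, 21, 809]);
translate([1028, 130, 0]) cube([87, 21, 809]);
translate([380, 130, 0]) cube([648, 21, 87]);
translate([380, 130, 722]) cube([648, 21, 87]);


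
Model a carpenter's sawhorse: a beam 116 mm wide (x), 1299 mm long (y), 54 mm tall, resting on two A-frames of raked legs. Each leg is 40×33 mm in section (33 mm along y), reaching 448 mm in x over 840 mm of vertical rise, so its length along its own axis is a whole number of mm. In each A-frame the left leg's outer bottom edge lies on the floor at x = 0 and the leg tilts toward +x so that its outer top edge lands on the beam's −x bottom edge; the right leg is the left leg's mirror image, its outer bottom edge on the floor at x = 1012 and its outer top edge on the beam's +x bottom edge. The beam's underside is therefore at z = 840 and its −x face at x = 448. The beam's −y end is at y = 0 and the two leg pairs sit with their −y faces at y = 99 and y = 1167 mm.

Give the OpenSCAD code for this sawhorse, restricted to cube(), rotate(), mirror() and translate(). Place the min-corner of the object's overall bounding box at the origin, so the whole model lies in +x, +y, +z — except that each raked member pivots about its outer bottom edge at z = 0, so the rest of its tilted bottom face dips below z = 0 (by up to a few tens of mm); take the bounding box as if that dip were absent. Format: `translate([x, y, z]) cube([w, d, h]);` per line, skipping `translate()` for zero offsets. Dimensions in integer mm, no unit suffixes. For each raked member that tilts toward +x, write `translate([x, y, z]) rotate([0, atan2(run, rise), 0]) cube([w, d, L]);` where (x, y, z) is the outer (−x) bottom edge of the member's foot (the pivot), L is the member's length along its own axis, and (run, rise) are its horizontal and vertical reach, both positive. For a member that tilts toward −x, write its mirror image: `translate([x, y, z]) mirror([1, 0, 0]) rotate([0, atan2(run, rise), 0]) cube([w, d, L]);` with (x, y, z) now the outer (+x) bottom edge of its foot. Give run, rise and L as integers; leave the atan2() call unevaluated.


translate([448, 0, 840]) cube([116, 1299, 54]);
translate([0, 99, 0]) rotate([0, atan2(448, 840), 0]) cube([40, 33, 952]);
translate([1012, 99, 0]) mirror([1, 0, 0]) rotate([0, atan2(448, 840), 0]) cube([40, 33, 952]);
translate([0, 1167, 0]) rotate([0, atan2(448, 840), 0]) cube([40, 33, 952]);
translate([1012, 1167, 0]) mirror([1, 0, 0]) rotate([0, atan2(448, 840), 0]) cube([40, 33, 952]);


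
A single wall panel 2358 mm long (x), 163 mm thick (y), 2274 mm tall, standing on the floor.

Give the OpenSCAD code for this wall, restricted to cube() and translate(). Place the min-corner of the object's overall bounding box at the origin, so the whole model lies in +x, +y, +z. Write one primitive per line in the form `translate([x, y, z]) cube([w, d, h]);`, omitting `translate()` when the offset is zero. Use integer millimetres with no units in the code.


cube([2358, 163, 2274]);


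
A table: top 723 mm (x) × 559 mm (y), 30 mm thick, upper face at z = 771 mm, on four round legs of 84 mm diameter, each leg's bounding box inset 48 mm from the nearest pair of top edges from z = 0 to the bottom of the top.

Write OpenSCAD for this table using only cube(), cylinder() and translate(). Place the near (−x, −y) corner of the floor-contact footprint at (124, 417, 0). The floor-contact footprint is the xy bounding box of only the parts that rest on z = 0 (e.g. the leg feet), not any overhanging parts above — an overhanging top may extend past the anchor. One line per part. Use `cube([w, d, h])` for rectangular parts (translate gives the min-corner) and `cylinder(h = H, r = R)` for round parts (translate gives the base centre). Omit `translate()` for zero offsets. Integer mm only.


translate([76, 369, 741]) cube([723, 559, 30]);
translate([166, 459, 0]) cylinder(h = 741, r = 42);
translate([709, 459, 0]) cylinder(h = 741, r = 42);
translate([166, 838, 0]) cylinder(h = 741, r = 42);
translate([709, 838, 0]) cylinder(h = 741, r = 42);


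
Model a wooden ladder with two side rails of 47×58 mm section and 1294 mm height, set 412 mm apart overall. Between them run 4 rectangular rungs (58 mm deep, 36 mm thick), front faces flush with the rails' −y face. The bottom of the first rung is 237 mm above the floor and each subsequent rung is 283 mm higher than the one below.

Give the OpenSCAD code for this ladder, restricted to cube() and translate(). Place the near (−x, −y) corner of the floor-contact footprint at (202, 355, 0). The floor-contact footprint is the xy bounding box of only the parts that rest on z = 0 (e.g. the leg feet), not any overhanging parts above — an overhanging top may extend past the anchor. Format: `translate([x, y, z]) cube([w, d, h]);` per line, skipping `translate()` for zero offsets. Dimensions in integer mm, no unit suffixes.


// rung span = 412 - 2*47 = 318
// rung[k] z = 237 + k*283
translate([202, 355, 0]) cube([47, 58, 1294]);
translate([567, 355, 0]) cube([47, 58, 1294]);
translate([249, 355, 237]) cube([318, 58, 36]);
translate([249, 355, 520]) cube([318, 58, 36]);
translate([249, 355, 803]) cube([318, 58, 36]);
translate([249, 355, 1086]) cube([318, 58, 36]);


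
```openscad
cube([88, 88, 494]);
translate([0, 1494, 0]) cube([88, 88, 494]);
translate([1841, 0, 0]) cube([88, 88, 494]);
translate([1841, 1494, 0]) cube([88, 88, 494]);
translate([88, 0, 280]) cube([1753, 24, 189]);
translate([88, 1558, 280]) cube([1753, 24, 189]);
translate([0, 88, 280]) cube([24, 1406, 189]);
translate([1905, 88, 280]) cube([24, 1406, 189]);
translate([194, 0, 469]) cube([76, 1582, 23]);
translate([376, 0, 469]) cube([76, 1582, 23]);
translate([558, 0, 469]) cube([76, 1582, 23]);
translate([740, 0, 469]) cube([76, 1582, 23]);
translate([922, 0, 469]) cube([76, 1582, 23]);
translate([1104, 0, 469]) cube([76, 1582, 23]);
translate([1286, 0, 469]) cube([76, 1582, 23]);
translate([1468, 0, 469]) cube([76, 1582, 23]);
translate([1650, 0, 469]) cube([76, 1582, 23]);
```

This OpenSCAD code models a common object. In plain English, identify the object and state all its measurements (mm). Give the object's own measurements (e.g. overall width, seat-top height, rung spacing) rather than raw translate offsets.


A bed frame 1929 mm long (x) by 1582 mm wide (y). Four 88×88 mm corner posts, 494 mm tall, at the corners of the footprint. Four rails of 24 mm thickness and 189 mm height run between adjacent posts with their undersides at z = 280 mm, their outer faces flush with the outside of the frame (the two x-running rails run between the posts' inner faces; the two y-running rails run between the posts' inner faces). 9 slats, each 76 mm wide (x) and 23 mm thick, lie across the top of the two x-running rails, running the full 1582 mm width of the frame in y; along x they sit between the end posts with a 106 mm gap after the −x posts and between neighbouring slats, leaving 115 mm before the +x posts.


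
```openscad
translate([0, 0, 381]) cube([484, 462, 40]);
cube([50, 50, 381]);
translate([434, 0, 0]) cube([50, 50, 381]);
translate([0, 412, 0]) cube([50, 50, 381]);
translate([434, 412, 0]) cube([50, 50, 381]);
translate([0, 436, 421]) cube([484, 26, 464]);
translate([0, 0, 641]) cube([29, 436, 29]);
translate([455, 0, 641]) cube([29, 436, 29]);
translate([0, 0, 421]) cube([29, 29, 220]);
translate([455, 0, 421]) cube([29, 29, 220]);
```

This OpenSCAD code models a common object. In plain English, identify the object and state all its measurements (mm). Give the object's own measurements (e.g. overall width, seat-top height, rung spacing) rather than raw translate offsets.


A chair. The seat is a 484×462×40 mm slab with its top at z = 421 mm, on four 50×50 mm corner legs (flush with the seat edges, standing on z = 0). A flat backrest 26 mm thick, 464 mm tall, spans the full seat width and rises from the seat top along its +y edge, rear face flush with the rear of the seat. Two armrests of 29×29 mm section run along each side from the seat's front edge to the front of the backrest, top faces 249 mm above the seat top and outer faces flush with the seat's x-edges; a 29×29 mm post under the front of each armrest stands on the seat at the front corner.


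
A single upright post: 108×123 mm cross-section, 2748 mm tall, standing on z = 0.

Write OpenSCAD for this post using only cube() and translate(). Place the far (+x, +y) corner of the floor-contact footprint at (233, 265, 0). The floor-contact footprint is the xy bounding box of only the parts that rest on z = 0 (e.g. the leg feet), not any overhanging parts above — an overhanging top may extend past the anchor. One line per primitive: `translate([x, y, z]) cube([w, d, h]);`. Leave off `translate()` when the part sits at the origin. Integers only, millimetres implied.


translate([125, 142, 0]) cube([108, 123, 2748]);


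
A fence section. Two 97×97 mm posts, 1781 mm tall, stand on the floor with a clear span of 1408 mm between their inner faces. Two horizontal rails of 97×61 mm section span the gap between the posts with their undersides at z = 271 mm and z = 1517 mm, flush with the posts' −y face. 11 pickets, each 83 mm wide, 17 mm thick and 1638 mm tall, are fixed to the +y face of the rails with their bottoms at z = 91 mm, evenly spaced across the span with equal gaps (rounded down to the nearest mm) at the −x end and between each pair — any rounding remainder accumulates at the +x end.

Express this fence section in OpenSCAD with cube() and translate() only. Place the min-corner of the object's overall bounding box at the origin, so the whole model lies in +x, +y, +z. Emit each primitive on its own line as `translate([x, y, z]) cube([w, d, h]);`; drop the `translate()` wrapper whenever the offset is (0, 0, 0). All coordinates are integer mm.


cube([97, 97, 1781]);
translate([1505, 0, 0]) cube([97, 97, 1781]);
translate([97, 0, 271]) cube([1408, 97, 61]);
translate([97, 0, 1517]) cube([1408, 97, 61]);
translate([138, 97, 91]) cube([83, 17, 1638]);
translate([262, 97, 91]) cube([83, 17, 1638]);
translate([386, 97, 91]) cube([83, 17, 1638]);
translate([510, 97, 91]) cube([83, 17, 1638]);
translate([634, 97, 91]) cube([83, 17, 1638]);
translate([758, 97, 91]) cube([83, 17, 1638]);
translate([882, 97, 91]) cube([83, 17, 1638]);
translate([1006, 97, 91]) cube([83, 17, 1638]);
translate([1130, 97, 91]) cube([83, 17, 1638]);
translate([1254, 97, 91]) cube([83, 17, 1638]);
translate([1378, 97, 91]) cube([83, 17, 1638]);


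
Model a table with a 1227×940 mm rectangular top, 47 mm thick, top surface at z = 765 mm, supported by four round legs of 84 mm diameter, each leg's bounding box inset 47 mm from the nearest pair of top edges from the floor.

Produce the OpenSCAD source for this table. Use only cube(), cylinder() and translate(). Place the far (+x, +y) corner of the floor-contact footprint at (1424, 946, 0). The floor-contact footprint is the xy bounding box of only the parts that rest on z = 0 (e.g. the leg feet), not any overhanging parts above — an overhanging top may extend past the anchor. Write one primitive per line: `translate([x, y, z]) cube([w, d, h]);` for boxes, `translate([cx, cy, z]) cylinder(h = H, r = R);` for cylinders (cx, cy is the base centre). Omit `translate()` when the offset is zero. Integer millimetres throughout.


// leg_h = 765 - 47 = 718
translate([244, 53, 718]) cube([1227, 940, 47]);
translate([333, 142, 0]) cylinder(h = 718, r = 42);
translate([1382, 142, 0]) cylinder(h = 718, r = 42);
translate([333, 904, 0]) cylinder(h = 718, r = 42);
translate([1382, 904, 0]) cylinder(h = 718, r = 42);


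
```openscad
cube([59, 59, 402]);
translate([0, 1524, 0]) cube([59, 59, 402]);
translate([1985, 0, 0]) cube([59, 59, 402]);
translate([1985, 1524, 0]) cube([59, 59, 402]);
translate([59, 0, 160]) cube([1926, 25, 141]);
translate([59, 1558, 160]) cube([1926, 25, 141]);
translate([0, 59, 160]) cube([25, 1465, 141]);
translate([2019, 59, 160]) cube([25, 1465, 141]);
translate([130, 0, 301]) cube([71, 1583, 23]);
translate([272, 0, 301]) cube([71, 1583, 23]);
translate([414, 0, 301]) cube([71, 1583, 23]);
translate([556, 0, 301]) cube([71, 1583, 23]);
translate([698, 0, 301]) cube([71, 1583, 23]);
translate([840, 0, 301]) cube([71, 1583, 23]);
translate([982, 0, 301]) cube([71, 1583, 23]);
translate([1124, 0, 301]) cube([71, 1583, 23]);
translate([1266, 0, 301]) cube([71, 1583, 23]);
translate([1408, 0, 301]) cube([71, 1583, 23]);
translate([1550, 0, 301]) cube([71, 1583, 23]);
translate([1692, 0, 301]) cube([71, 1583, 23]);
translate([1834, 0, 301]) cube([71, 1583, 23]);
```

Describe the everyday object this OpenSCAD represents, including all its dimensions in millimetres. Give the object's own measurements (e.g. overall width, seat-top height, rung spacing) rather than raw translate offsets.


A bed frame 2044 mm long (x) by 1583 mm wide (y). Four 59×59 mm corner posts, 402 mm tall, at the corners of the footprint. Four rails of 25 mm thickness and 141 mm height run between adjacent posts with their undersides at z = 160 mm, their outer faces flush with the outside of the frame (the two x-running rails run between the posts' inner faces; the two y-running rails run between the posts' inner faces). 13 slats, each 71 mm wide (x) and 23 mm thick, lie across the top of the two x-running rails, running the full 1583 mm width of the frame in y; along x they sit between the end posts with a 71 mm gap after the −x posts and between neighbouring slats, leaving 80 mm before the +x posts.


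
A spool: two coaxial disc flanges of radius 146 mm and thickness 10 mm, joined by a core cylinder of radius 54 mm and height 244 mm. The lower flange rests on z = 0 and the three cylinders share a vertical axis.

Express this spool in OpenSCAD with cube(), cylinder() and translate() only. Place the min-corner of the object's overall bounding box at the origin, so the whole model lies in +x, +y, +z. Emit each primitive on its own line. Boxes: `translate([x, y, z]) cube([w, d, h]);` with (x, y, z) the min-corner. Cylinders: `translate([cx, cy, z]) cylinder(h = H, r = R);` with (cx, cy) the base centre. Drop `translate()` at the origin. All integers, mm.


translate([146, 146, 0]) cylinder(h = 10, r = 146);
translate([146, 146, 10]) cylinder(h = 244, r = 54);
translate([146, 146, 254]) cylinder(h = 10, r = 146);


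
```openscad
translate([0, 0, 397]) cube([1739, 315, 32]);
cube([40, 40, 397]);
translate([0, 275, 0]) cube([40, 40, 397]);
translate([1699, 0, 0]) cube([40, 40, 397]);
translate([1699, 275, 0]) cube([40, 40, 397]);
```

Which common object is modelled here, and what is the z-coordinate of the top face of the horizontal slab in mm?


A bench. The seat-top height is 429 mm.

A long slab on four corner posts — a bench. The slab sits at z = 397 with thickness 32, so the top is 397 + 32 = 429 mm.


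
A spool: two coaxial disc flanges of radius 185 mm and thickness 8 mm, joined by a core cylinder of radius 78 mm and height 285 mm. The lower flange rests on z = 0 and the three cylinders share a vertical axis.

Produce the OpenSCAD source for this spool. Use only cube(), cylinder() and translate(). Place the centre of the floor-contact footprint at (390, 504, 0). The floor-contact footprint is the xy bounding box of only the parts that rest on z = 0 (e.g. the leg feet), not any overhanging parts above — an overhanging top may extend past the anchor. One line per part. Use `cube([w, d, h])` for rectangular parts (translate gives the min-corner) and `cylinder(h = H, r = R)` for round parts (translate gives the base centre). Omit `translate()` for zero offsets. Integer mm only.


translate([390, 504, 0]) cylinder(h = 8, r = 185);
translate([390, 504, 8]) cylinder(h = 285, r = 78);
translate([390, 504, 293]) cylinder(h = 8, r = 185);


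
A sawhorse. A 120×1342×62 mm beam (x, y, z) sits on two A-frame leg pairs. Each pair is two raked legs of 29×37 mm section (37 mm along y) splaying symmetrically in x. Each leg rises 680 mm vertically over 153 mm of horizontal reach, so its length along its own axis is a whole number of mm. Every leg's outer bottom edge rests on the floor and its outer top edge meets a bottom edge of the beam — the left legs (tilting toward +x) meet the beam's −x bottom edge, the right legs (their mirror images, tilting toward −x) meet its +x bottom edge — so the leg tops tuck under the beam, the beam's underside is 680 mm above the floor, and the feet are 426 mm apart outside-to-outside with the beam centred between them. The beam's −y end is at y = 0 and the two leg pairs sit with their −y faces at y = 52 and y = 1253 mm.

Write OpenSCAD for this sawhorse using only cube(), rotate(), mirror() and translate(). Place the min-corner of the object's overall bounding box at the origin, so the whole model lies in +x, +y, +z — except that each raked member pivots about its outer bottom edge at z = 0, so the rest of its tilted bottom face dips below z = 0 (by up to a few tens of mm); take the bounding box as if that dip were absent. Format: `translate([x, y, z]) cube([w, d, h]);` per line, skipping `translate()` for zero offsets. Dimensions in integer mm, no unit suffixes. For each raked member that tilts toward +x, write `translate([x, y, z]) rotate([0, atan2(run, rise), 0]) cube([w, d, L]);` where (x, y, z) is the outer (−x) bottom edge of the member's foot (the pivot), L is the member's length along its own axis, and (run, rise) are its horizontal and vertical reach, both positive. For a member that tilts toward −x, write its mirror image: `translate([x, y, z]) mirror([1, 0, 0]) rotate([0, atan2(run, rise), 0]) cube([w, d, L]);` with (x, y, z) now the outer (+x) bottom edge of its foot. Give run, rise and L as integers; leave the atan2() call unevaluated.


translate([153, 0, 680]) cube([120, 1342, 62]);
translate([0, 52, 0]) rotate([0, atan2(153, 680), 0]) cube([29, 37, 697]);
translate([426, 52, 0]) mirror([1, 0, 0]) rotate([0, atan2(153, 680), 0]) cube([29, 37, 697]);
translate([0, 1253, 0]) rotate([0, atan2(153, 680), 0]) cube([29, 37, 697]);
translate([426, 1253, 0]) mirror([1, 0, 0]) rotate([0, atan2(153, 680), 0]) cube([29, 37, 697]);


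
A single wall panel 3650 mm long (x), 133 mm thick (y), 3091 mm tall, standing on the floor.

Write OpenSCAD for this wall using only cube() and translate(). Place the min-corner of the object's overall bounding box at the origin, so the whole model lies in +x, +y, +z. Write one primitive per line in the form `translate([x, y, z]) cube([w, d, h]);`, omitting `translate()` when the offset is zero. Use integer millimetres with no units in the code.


cube([3650, 133, 3091]);


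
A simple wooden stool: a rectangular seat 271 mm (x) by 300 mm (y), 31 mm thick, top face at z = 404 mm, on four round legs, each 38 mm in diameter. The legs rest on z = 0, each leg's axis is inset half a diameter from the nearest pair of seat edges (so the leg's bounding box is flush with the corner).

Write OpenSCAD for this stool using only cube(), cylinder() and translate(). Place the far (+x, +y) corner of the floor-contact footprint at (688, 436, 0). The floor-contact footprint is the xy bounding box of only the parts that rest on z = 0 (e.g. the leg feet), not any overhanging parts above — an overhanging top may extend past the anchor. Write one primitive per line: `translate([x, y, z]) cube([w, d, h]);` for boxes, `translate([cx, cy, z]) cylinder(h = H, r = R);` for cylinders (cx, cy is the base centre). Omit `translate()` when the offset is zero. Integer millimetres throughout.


// leg_h = 404 - 31 = 373
translate([417, 136, 373]) cube([271, 300, 31]);
translate([436, 155, 0]) cylinder(h = 373, r = 19);
translate([669, 155, 0]) cylinder(h = 373, r = 19);
translate([436, 417, 0]) cylinder(h = 373, r = 19);
translate([669, 417, 0]) cylinder(h = 373, r = 19);


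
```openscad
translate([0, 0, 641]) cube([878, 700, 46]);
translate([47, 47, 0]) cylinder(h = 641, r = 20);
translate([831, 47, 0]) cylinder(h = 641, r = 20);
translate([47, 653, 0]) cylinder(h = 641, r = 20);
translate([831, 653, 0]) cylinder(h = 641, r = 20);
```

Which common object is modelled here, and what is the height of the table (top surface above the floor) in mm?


A table. The table height is 687 mm.

A 878×700×46 slab sits at z = 641 on four Ø40 mm round legs — a table. The top surface is at 641 + 46 = 687 mm.


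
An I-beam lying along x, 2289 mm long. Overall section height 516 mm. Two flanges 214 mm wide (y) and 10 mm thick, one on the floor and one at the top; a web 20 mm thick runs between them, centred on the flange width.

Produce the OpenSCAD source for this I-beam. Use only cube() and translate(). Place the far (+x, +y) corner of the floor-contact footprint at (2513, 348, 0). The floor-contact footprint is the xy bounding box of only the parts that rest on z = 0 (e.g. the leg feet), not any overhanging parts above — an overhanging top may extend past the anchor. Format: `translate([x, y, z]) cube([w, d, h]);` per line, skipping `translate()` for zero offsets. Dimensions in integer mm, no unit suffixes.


translate([224, 134, 0]) cube([2289, 214, 10]);
translate([224, 231, 10]) cube([2289, 20, 496]);
translate([224, 134, 506]) cube([2289, 214, 10]);


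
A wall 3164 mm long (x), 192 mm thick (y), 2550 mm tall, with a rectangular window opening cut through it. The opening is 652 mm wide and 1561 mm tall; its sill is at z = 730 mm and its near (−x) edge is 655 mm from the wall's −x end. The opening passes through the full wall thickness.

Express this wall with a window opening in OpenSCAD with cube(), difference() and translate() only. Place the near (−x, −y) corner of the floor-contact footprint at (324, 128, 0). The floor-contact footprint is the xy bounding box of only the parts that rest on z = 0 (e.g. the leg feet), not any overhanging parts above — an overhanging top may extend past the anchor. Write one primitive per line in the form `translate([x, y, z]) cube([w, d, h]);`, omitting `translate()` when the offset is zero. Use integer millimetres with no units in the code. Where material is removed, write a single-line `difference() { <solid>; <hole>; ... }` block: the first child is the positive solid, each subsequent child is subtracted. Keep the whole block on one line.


difference() { translate([324, 128, 0]) cube([3164, 192, 2550]); translate([979, 128, 730]) cube([652, 192, 1561]); }


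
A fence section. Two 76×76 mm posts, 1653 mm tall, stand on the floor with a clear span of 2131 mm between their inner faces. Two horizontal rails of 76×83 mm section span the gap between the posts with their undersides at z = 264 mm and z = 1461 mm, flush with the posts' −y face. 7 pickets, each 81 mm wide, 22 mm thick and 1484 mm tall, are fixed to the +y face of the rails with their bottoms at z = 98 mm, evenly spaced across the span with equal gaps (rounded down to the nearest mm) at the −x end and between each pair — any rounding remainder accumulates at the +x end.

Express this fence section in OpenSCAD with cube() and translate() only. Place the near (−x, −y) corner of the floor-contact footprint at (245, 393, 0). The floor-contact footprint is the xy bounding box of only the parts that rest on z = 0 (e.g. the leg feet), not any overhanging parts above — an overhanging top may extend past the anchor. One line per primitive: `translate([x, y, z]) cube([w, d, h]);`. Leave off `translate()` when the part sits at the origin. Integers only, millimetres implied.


translate([245, 393, 0]) cube([76, 76, 1653]);
translate([2452, 393, 0]) cube([76, 76, 1653]);
translate([321, 393, 264]) cube([2131, 76, 83]);
translate([321, 393, 1461]) cube([2131, 76, 83]);
translate([516, 469, 98]) cube([81, 22, 1484]);
translate([792, 469, 98]) cube([81, 22, 1484]);
translate([1068, 469, 98]) cube([81, 22, 1484]);
translate([1344, 469, 98]) cube([81, 22, 1484]);
translate([1620, 469, 98]) cube([81, 22, 1484]);
translate([1896, 469, 98]) cube([81, 22, 1484]);
translate([2172, 469, 98]) cube([81, 22, 1484]);


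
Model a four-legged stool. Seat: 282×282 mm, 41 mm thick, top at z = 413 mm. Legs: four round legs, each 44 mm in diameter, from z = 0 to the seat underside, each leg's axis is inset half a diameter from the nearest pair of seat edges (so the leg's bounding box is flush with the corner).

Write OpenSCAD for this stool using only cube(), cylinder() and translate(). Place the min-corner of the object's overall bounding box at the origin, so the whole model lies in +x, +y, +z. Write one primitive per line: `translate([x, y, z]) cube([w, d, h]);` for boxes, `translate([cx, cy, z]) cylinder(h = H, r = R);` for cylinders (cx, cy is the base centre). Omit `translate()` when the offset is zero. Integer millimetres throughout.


translate([0, 0, 372]) cube([282, 282, 41]);
translate([22, 22, 0]) cylinder(h = 372, r = 22);
translate([260, 22, 0]) cylinder(h = 372, r = 22);
translate([22, 260, 0]) cylinder(h = 372, r = 22);
translate([260, 260, 0]) cylinder(h = 372, r = 22);


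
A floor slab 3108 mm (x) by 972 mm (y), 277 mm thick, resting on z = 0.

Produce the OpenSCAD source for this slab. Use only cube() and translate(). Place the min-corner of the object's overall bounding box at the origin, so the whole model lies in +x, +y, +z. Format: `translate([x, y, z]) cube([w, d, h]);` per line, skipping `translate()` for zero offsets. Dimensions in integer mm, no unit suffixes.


cube([3108, 972, 277]);


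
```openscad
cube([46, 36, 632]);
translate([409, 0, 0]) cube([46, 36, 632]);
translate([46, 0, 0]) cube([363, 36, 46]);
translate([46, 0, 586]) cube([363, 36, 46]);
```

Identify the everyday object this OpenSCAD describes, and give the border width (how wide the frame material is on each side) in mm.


A picture frame. The border width is 46 mm.

Four thin pieces enclosing a rectangular opening — a picture frame. The two full-height stiles are 632 mm tall; the top rail sits at z = 586 and is 46 mm tall, so the border above the opening is 632 − 586 = 46 mm, matching the stile x-width.


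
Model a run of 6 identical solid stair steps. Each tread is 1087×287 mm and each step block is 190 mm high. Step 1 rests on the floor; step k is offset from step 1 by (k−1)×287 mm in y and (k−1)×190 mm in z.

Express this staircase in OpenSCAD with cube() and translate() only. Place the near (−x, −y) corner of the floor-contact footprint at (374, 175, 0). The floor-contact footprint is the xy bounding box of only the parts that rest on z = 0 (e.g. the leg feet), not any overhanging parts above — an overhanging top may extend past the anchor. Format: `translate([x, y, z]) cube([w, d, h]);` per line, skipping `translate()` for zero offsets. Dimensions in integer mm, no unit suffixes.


translate([374, 175, 0]) cube([1087, 287, 190]);
translate([374, 462, 190]) cube([1087, 287, 190]);
translate([374, 749, 380]) cube([1087, 287, 190]);
translate([374, 1036, 570]) cube([1087, 287, 190]);
translate([374, 1323, 760]) cube([1087, 287, 190]);
translate([374, 1610, 950]) cube([1087, 287, 190]);


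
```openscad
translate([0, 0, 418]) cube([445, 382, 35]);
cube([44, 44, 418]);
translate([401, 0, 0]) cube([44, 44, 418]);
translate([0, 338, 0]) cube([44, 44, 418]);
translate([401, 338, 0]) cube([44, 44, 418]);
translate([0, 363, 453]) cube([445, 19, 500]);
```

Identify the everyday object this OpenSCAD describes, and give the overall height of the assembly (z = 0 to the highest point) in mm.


A chair. The overall height is 953 mm.

A slab on four corner posts with a tall panel at the back — a chair. The seat slab sits at z = 418 with thickness 35, and the 500 mm backrest starts at the seat top, so the overall height is 418 + 35 + 500 = 953 mm.


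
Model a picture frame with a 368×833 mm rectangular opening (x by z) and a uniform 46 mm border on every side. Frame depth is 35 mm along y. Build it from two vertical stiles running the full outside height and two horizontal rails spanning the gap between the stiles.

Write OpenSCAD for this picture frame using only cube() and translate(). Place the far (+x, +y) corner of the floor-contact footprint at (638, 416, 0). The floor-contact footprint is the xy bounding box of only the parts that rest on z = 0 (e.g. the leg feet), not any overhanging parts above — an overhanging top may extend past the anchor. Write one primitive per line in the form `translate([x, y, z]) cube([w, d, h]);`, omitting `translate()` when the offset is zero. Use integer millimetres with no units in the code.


translate([178, 381, 0]) cube([46, 35, 925]);
translate([592, 381, 0]) cube([46, 35, 925]);
translate([224, 381, 0]) cube([368, 35, 46]);
translate([224, 381, 879]) cube([368, 35, 46]);


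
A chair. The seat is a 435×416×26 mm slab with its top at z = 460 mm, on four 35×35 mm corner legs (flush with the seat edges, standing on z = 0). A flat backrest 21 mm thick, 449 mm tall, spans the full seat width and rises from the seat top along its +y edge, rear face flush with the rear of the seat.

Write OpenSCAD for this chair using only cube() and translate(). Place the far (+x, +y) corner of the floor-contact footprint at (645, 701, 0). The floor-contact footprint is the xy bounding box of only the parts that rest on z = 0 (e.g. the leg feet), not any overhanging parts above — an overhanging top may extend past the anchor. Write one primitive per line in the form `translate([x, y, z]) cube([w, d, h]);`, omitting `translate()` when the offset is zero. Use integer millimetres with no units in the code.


// leg_h = 460 - 26 = 434
translate([210, 285, 434]) cube([435, 416, 26]);
translate([210, 285, 0]) cube([35, 35, 434]);
translate([610, 285, 0]) cube([35, 35, 434]);
translate([210, 666, 0]) cube([35, 35, 434]);
translate([610, 666, 0]) cube([35, 35, 434]);
translate([210, 680, 460]) cube([435, 21, 449]);


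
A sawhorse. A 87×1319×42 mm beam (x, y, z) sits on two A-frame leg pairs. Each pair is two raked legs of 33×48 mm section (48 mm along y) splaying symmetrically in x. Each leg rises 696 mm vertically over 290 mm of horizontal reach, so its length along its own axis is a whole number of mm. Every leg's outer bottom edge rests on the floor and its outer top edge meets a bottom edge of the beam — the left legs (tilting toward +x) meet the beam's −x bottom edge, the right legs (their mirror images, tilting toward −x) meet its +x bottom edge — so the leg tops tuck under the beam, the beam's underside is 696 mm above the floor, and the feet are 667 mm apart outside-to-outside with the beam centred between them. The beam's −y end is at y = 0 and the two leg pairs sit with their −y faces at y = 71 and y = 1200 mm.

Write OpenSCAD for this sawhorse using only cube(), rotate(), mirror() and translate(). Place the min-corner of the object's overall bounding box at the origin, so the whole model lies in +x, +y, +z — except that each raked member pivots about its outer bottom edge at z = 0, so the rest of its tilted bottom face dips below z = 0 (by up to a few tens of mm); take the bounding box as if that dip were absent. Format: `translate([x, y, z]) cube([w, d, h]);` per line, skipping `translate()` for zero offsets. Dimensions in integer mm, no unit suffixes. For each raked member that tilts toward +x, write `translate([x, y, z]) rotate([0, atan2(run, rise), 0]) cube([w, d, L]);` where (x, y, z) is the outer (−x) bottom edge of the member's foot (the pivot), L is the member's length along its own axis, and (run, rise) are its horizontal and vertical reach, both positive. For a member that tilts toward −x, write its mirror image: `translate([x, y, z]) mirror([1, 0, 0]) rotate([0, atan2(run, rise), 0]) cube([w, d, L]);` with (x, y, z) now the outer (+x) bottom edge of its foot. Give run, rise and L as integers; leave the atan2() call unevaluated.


translate([290, 0, 696]) cube([87, 1319, 42]);
translate([0, 71, 0]) rotate([0, atan2(290, 696), 0]) cube([33, 48, 754]);
translate([667, 71, 0]) mirror([1, 0, 0]) rotate([0, atan2(290, 696), 0]) cube([33, 48, 754]);
translate([0, 1200, 0]) rotate([0, atan2(290, 696), 0]) cube([33, 48, 754]);
translate([667, 1200, 0]) mirror([1, 0, 0]) rotate([0, atan2(290, 696), 0]) cube([33, 48, 754]);


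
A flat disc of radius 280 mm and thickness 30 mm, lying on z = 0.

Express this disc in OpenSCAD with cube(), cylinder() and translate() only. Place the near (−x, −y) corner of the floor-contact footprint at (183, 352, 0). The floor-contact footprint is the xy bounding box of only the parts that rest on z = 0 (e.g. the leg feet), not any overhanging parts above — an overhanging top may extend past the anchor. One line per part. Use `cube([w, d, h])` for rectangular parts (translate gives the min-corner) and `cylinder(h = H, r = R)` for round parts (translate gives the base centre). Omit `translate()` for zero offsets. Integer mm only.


translate([463, 632, 0]) cylinder(h = 30, r = 280);
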